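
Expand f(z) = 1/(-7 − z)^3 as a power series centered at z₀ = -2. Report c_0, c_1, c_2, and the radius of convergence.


Let w = z − z₀, so z = z₀ + w.
Then -7 − z = -7 − (z₀ + w) = (-7 − z₀) − w = -5 − w.
f(z) = 1/(-5 − w)^3 = (1/(-5)^3) · (1 − w/(-5))^{−3}.
By the binomial series (1−u)^{−3} = Σ_{n≥0} C(n+2, 2) u^n for |u|<1, with u = w/(-5):
  c_n = C(n+2, 2) / (-5)^(n+3).
  c_0 = 1/(-5)^3 = -1/125.
  c_1 = 3/(-5)^4 = 3/625.
  c_2 = 6/(-5)^5 = -6/3125.
The series is valid for |w/d| < 1, i.e. |z − z₀| < |d|.
Radius of convergence: R = |-7 − z₀| = |-5| = 5 (distance from z₀ to the singularity z = -7).

c_0 = -1/125, c_1 = 3/625, c_2 = -6/3125; R = 5.


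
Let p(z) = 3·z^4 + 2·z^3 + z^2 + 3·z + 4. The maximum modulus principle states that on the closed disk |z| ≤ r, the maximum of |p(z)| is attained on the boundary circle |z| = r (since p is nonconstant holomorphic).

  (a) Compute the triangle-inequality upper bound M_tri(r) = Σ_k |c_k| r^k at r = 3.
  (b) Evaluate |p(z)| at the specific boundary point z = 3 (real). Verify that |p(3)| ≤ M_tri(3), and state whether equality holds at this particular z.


Coefficients: c_0 = 4, c_1 = 3, c_2 = 1, c_3 = 2, c_4 = 3. Radius r = 3.
Part (a). Triangle bound: M_tri(r) = Σ_k |c_k| r^k
  = |4|·3^0 + |3|·3^1 + |1|·3^2 + |2|·3^3 + |3|·3^4
  = 4 + 9 + 9 + 54 + 243 = 319.
This bounds M(r) := max_{|z|=r} |p(z)| from above; equality holds iff all terms c_k z^k can be made to align in phase at a single z on |z|=r.
Part (b). At z = 3 (real, on the circle |z| = r):
  p(3) = (4)·3^0 + (3)·3^1 + (1)·3^2 + (2)·3^3 + (3)·3^4 = 319.
  |p(3)| = 319.
Since all nonzero coefficients share the same sign, |p(3)| = 319 = M_tri(3); the triangle bound is attained at z = 3, so in fact M(r) = 319.

M_tri(3) = 319; |p(3)| = 319; equality at z=3: yes.


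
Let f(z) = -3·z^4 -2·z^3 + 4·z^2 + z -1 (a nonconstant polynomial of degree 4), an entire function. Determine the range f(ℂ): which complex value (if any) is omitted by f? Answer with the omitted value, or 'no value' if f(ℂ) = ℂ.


Little Picard bounds the complement of f(ℂ) to at most one point.
For every w ∈ ℂ, the equation p(z) − w = 0 is a nonconstant polynomial in z and hence has at least one root by the fundamental theorem of algebra. So p is surjective onto ℂ, omitting no value.

Omitted value: no value.


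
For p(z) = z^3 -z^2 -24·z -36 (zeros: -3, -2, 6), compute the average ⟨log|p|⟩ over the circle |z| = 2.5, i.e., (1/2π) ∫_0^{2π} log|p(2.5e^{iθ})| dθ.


Zeros: -3, -2, 6; r = 2.5.
Inside |z| < r: -2. Outside (|z| ≥ r): -3, 6.
p(0) = -36, so log|p(0)| = log(36) = 3.5835.
Apply Jensen: I(r) = log|p(0)| + Σ_k log(r/|z_k|), summed over zeros inside |z| < r.
  log(r/|z_k|) for z_k = -2: log(2.5/2) = 0.2231
  Outside zeros (-3, 6) contribute nothing to the Jensen sum.
Sum over inside zeros: 0.2231.
I(r) = log|p(0)| + (inside sum) = 3.5835 + 0.2231 = 3.8067.
Note: since some zeros are outside |z| ≤ r, the simplified n·log(r) form does NOT apply — only the inside zeros contribute.

I(r) ≈ 3.8067.


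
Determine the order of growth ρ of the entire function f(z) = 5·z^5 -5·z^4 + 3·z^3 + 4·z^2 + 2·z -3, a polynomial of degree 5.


|f(z)| ≤ Σ|c_k|·r^k = O(r^5) as r → ∞. Polynomial growth is O(e^{r^ε}) for every ε > 0 (since r^5/e^{r^ε} → 0), so ρ ≤ ε for all ε > 0, i.e. ρ = 0. Every nonconstant polynomial has order 0.
Therefore ρ = 0.

Order ρ = 0.


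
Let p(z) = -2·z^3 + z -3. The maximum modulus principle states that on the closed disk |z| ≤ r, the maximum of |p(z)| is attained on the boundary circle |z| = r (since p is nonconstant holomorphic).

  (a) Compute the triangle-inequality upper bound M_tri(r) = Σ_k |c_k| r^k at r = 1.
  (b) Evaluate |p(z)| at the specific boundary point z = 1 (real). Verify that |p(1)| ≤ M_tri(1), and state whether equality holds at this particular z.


Coefficients: c_0 = -3, c_1 = 1, c_2 = 0, c_3 = -2. Radius r = 1.
Part (a). Triangle bound: M_tri(r) = Σ_k |c_k| r^k
  = |-3|·1^0 + |1|·1^1 + |0|·1^2 + |-2|·1^3
  = 3 + 1 + 0 + 2 = 6.
This bounds M(r) := max_{|z|=r} |p(z)| from above; equality holds iff all terms c_k z^k can be made to align in phase at a single z on |z|=r.
Part (b). At z = 1 (real, on the circle |z| = r):
  p(1) = (-3)·1^0 + (1)·1^1 + (0)·1^2 + (-2)·1^3 = -4.
  |p(1)| = 4.
Check: |p(1)| = 4 ≤ 6 = M_tri(1). ✓ Equality does not hold at z = 1 (the coefficients have mixed signs, so the terms do not all align in phase there).

M_tri(1) = 6; |p(1)| = 4; equality at z=1: no.


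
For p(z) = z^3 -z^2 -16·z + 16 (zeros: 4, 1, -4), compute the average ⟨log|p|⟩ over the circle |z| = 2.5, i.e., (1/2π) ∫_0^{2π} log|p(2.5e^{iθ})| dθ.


Zeros: -4, 1, 4; r = 2.5.
Inside |z| < r: 1. Outside (|z| ≥ r): -4, 4.
p(0) = 16, so log|p(0)| = log(16) = 2.7726.
Apply Jensen: I(r) = log|p(0)| + Σ_k log(r/|z_k|), summed over zeros inside |z| < r.
  log(r/|z_k|) for z_k = 1: log(2.5/1) = 0.9163
  Outside zeros (-4, 4) contribute nothing to the Jensen sum.
Sum over inside zeros: 0.9163.
I(r) = log|p(0)| + (inside sum) = 2.7726 + 0.9163 = 3.6889.
Note: since some zeros are outside |z| ≤ r, the simplified n·log(r) form does NOT apply — only the inside zeros contribute.

I(r) ≈ 3.6889.


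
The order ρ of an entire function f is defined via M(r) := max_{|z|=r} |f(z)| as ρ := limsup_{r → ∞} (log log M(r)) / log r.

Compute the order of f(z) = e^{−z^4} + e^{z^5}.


Each summand is entire of order 4 and 5 respectively (as in the single-exponential case). The order of a sum is at most the max of the orders, so ρ ≤ 5. For the lower bound: on |z|=r choose arg z so that 1z^5 is real positive; then |e^{1z^5}| = e^{1r^5} while |e^{-1z^4}| ≤ e^{1r^4} = o(e^{1r^5}). So |f| ≥ e^{1r^5}(1 − o(1)) and ρ ≥ 5. Hence ρ = max(4, 5) = 5.
Therefore ρ = 5.

Order ρ = 5.


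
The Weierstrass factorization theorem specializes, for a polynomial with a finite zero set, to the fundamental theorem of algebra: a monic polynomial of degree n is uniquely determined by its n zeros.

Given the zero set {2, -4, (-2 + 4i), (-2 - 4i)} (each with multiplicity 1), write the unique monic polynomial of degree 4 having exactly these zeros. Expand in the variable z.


The polynomial is p(z) = ∏_{α ∈ S} (z − α), where S = {2, -4, (-2 + 4i), (-2 - 4i)}.
Expanding the product yields: p(z) = z^4 + 6·z^3 + 20·z^2 + 8·z -160.
Note conjugate pairs combine to real quadratics: (z − (-2+4i))(z − (-2−4i)) = z² + 4z + 20.
The resulting polynomial has degree 4 and real coefficients as required.

p(z) = z^4 + 6·z^3 + 20·z^2 + 8·z -160.


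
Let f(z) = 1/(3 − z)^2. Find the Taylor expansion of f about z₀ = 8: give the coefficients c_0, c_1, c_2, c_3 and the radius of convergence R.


Let w = z − z₀, so z = z₀ + w.
Then 3 − z = 3 − (z₀ + w) = (3 − z₀) − w = -5 − w.
f(z) = 1/(-5 − w)^2 = (1/(-5)^2) · (1 − w/(-5))^{−2}.
By the binomial series (1−u)^{−2} = Σ_{n≥0} C(n+1, 1) u^n for |u|<1, with u = w/(-5):
  c_n = C(n+1, 1) / (-5)^(n+2).
  c_0 = 1/(-5)^2 = 1/25.
  c_1 = 2/(-5)^3 = -2/125.
  c_2 = 3/(-5)^4 = 3/625.
  c_3 = 4/(-5)^5 = -4/3125.
The series is valid for |w/d| < 1, i.e. |z − z₀| < |d|.
Radius of convergence: R = |3 − z₀| = |-5| = 5 (distance from z₀ to the singularity z = 3).

c_0 = 1/25, c_1 = -2/125, c_2 = 3/625, c_3 = -4/3125; R = 5.


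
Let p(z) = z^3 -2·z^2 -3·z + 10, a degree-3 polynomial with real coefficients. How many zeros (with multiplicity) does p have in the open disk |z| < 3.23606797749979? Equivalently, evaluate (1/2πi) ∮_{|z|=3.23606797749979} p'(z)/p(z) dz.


The zeros of p are: -2, (2 + 1i), (2 - 1i).
Their magnitudes are: 2, 2.236, 2.236.
Zeros with |z| < R = 3.23606797749979: -2, (2 + 1i), (2 - 1i).
Count = 3.
By the argument principle, (1/2πi) ∮_{|z|=R} p'(z)/p(z) dz equals exactly this count.

Number of zeros inside |z| < 3.23606797749979: 3.


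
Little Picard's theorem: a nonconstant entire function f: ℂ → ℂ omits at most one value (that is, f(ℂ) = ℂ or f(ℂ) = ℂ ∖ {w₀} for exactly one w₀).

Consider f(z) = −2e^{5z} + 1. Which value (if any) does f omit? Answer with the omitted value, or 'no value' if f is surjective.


Little Picard bounds the complement of f(ℂ) to at most one point.
e^{5z} is never zero on ℂ, so -2·e^{5z} takes every value in ℂ ∖ {0}. Adding 1 shifts the range to ℂ ∖ {1}. Thus f omits exactly the value 1.

Omitted value: 1.


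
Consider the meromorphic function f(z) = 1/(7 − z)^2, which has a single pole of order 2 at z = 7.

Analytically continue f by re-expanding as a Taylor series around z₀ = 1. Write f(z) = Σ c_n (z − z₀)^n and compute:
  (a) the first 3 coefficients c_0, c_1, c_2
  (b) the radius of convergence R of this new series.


Let w = z − z₀, so z = z₀ + w.
Then 7 − z = 7 − (z₀ + w) = (7 − z₀) − w = 6 − w.
f(z) = 1/(6 − w)^2 = (1/(6)^2) · (1 − w/(6))^{−2}.
By the binomial series (1−u)^{−2} = Σ_{n≥0} C(n+1, 1) u^n for |u|<1, with u = w/(6):
  c_n = C(n+1, 1) / (6)^(n+2).
  c_0 = 1/(6)^2 = 1/36.
  c_1 = 2/(6)^3 = 1/108.
  c_2 = 3/(6)^4 = 1/432.
The series is valid for |w/d| < 1, i.e. |z − z₀| < |d|.
Radius of convergence: R = |7 − z₀| = |6| = 6 (distance from z₀ to the singularity z = 7).

c_0 = 1/36, c_1 = 1/108, c_2 = 1/432; R = 6.


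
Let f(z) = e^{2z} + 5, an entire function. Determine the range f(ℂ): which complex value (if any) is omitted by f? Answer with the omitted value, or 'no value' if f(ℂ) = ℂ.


Little Picard bounds the complement of f(ℂ) to at most one point.
e^{2z} is never zero on ℂ, so 1·e^{2z} takes every value in ℂ ∖ {0}. Adding 5 shifts the range to ℂ ∖ {5}. Thus f omits exactly the value 5.

Omitted value: 5.


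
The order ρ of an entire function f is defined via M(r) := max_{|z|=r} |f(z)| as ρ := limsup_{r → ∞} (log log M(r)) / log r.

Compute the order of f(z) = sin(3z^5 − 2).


Write sin(w) = (e^{iw} ± e^{−iw})/(2 or 2i), so |sin(w)| ≤ e^{|w|}. With w = 3z^5 − 2, |w| ≤ 3r^5 + 2 on |z|=r, giving M(r) ≤ e^{3r^5 + 2} and ρ ≤ 5. For the lower bound, choose z on |z|=r with 3z^5 purely imaginary of modulus 3r^5; then |sin(3z^5 − 2)| grows like e^{3r^5}/2, so ρ ≥ 5. Hence ρ = 5.
Therefore ρ = 5.

Order ρ = 5.


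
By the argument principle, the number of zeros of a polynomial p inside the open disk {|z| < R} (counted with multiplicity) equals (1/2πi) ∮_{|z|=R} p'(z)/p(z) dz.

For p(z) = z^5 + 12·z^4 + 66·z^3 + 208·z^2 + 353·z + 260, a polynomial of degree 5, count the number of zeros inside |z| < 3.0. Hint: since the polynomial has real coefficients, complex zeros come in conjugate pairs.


The zeros of p are: (-2 + 3i), (-2 - 3i), (-2 + 1i), (-2 - 1i), -4.
Their magnitudes are: 3.606, 3.606, 2.236, 2.236, 4.
Zeros with |z| < R = 3.0: (-2 + 1i), (-2 - 1i).
Count = 2.
By the argument principle, (1/2πi) ∮_{|z|=R} p'(z)/p(z) dz equals exactly this count.

Number of zeros inside |z| < 3.0: 2.


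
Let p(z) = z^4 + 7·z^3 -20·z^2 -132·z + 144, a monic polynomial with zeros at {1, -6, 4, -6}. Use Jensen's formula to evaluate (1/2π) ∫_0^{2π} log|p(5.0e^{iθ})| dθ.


Zeros: -6, -6, 1, 4; r = 5.0.
Inside |z| < r: 1, 4. Outside (|z| ≥ r): -6, -6.
p(0) = 144, so log|p(0)| = log(144) = 4.9698.
Apply Jensen: I(r) = log|p(0)| + Σ_k log(r/|z_k|), summed over zeros inside |z| < r.
  log(r/|z_k|) for z_k = 1: log(5.0/1) = 1.6094
  log(r/|z_k|) for z_k = 4: log(5.0/4) = 0.2231
  Outside zeros (-6, -6) contribute nothing to the Jensen sum.
Sum over inside zeros: 1.8326.
I(r) = log|p(0)| + (inside sum) = 4.9698 + 1.8326 = 6.8024.
Note: since some zeros are outside |z| ≤ r, the simplified n·log(r) form does NOT apply — only the inside zeros contribute.

I(r) ≈ 6.8024.


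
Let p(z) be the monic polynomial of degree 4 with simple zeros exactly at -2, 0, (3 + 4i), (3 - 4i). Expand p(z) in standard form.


The polynomial is p(z) = ∏_{α ∈ S} (z − α), where S = {-2, 0, (3 + 4i), (3 - 4i)}.
Expanding the product yields: p(z) = z^4 -4·z^3 + 13·z^2 + 50·z.
Note conjugate pairs combine to real quadratics: (z − (3+4i))(z − (3−4i)) = z² − 6z + 25.
The resulting polynomial has degree 4 and real coefficients as required.

p(z) = z^4 -4·z^3 + 13·z^2 + 50·z.


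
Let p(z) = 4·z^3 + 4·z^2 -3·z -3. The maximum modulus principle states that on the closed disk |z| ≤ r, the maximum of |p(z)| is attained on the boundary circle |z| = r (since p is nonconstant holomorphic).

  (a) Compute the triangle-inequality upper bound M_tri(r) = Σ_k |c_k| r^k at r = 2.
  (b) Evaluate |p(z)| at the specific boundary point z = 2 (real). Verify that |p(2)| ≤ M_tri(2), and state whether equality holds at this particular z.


Coefficients: c_0 = -3, c_1 = -3, c_2 = 4, c_3 = 4. Radius r = 2.
Part (a). Triangle bound: M_tri(r) = Σ_k |c_k| r^k
  = |-3|·2^0 + |-3|·2^1 + |4|·2^2 + |4|·2^3
  = 3 + 6 + 16 + 32 = 57.
This bounds M(r) := max_{|z|=r} |p(z)| from above; equality holds iff all terms c_k z^k can be made to align in phase at a single z on |z|=r.
Part (b). At z = 2 (real, on the circle |z| = r):
  p(2) = (-3)·2^0 + (-3)·2^1 + (4)·2^2 + (4)·2^3 = 39.
  |p(2)| = 39.
Check: |p(2)| = 39 ≤ 57 = M_tri(2). ✓ Equality does not hold at z = 2 (the coefficients have mixed signs, so the terms do not all align in phase there).

M_tri(2) = 57; |p(2)| = 39; equality at z=2: no.


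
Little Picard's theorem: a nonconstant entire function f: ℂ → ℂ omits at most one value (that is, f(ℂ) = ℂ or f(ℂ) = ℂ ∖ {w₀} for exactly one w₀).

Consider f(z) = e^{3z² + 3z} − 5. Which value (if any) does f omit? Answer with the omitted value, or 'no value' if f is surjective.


Little Picard bounds the complement of f(ℂ) to at most one point.
The exponent g(z) = 3z² + 3z is a nonconstant polynomial, hence surjective onto ℂ. So e^{g(z)} takes every value in {e^w : w ∈ ℂ} = ℂ ∖ {0}. Adding -5 shifts the range to ℂ ∖ {-5}. f omits exactly -5.

Omitted value: -5.


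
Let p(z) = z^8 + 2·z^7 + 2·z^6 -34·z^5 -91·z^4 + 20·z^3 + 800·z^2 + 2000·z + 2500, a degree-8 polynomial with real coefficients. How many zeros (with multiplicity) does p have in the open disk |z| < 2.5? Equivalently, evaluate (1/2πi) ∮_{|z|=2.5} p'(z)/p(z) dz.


The zeros of p are: (-1 + 2i), (-1 - 2i), (3 + 1i), (3 - 1i), (-2 + 1i), (-2 - 1i), (-1 + 3i), (-1 - 3i).
Their magnitudes are: 2.236, 2.236, 3.162, 3.162, 2.236, 2.236, 3.162, 3.162.
Zeros with |z| < R = 2.5: (-1 + 2i), (-1 - 2i), (-2 + 1i), (-2 - 1i).
Count = 4.
By the argument principle, (1/2πi) ∮_{|z|=R} p'(z)/p(z) dz equals exactly this count.

Number of zeros inside |z| < 2.5: 4.


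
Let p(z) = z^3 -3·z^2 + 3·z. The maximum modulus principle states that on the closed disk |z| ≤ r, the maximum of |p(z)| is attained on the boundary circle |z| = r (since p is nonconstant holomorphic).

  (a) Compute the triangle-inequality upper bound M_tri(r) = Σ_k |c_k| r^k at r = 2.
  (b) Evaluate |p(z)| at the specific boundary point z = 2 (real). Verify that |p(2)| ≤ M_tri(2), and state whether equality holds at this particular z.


Coefficients: c_0 = 0, c_1 = 3, c_2 = -3, c_3 = 1. Radius r = 2.
Part (a). Triangle bound: M_tri(r) = Σ_k |c_k| r^k
  = |0|·2^0 + |3|·2^1 + |-3|·2^2 + |1|·2^3
  = 0 + 6 + 12 + 8 = 26.
This bounds M(r) := max_{|z|=r} |p(z)| from above; equality holds iff all terms c_k z^k can be made to align in phase at a single z on |z|=r.
Part (b). At z = 2 (real, on the circle |z| = r):
  p(2) = (0)·2^0 + (3)·2^1 + (-3)·2^2 + (1)·2^3 = 2.
  |p(2)| = 2.
Check: |p(2)| = 2 ≤ 26 = M_tri(2). ✓ Equality does not hold at z = 2 (the coefficients have mixed signs, so the terms do not all align in phase there).

M_tri(2) = 26; |p(2)| = 2; equality at z=2: no.


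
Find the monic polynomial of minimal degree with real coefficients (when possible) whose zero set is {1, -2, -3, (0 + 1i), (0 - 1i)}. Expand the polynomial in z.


The polynomial is p(z) = ∏_{α ∈ S} (z − α), where S = {1, -2, -3, (0 + 1i), (0 - 1i)}.
Expanding the product yields: p(z) = z^5 + 4·z^4 + 2·z^3 -2·z^2 + z -6.
Note conjugate pairs combine to real quadratics: (z − (0+1i))(z − (0−1i)) = z² + 1.
The resulting polynomial has degree 5 and real coefficients as required.

p(z) = z^5 + 4·z^4 + 2·z^3 -2·z^2 + z -6.


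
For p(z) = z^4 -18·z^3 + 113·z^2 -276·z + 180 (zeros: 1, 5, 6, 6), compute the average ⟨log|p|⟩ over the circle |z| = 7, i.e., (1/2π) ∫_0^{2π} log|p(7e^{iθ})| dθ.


Zeros: 1, 5, 6, 6; r = 7.
Inside |z| < r: 1, 5, 6, 6. Outside (|z| ≥ r): ∅.
p(0) = 180, so log|p(0)| = log(180) = 5.1930.
Apply Jensen: I(r) = log|p(0)| + Σ_k log(r/|z_k|), summed over zeros inside |z| < r.
  log(r/|z_k|) for z_k = 1: log(7/1) = 1.9459
  log(r/|z_k|) for z_k = 5: log(7/5) = 0.3365
  log(r/|z_k|) for z_k = 6: log(7/6) = 0.1542
  log(r/|z_k|) for z_k = 6: log(7/6) = 0.1542
Sum over inside zeros: 2.5907.
I(r) = log|p(0)| + (inside sum) = 5.1930 + 2.5907 = 7.7836.
Closed form (all zeros inside, monic): I(r) = n·log(r) = 4·log(7) = 7.7836. ✓

I(r) ≈ 7.7836.


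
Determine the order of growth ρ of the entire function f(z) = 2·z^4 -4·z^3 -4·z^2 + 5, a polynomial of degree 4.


|f(z)| ≤ Σ|c_k|·r^k = O(r^4) as r → ∞. Polynomial growth is O(e^{r^ε}) for every ε > 0 (since r^4/e^{r^ε} → 0), so ρ ≤ ε for all ε > 0, i.e. ρ = 0. Every nonconstant polynomial has order 0.
Therefore ρ = 0.

Order ρ = 0.


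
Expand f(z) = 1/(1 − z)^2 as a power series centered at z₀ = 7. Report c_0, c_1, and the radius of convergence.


Let w = z − z₀, so z = z₀ + w.
Then 1 − z = 1 − (z₀ + w) = (1 − z₀) − w = -6 − w.
f(z) = 1/(-6 − w)^2 = (1/(-6)^2) · (1 − w/(-6))^{−2}.
By the binomial series (1−u)^{−2} = Σ_{n≥0} C(n+1, 1) u^n for |u|<1, with u = w/(-6):
  c_n = C(n+1, 1) / (-6)^(n+2).
  c_0 = 1/(-6)^2 = 1/36.
  c_1 = 2/(-6)^3 = -1/108.
The series is valid for |w/d| < 1, i.e. |z − z₀| < |d|.
Radius of convergence: R = |1 − z₀| = |-6| = 6 (distance from z₀ to the singularity z = 1).

c_0 = 1/36, c_1 = -1/108; R = 6.


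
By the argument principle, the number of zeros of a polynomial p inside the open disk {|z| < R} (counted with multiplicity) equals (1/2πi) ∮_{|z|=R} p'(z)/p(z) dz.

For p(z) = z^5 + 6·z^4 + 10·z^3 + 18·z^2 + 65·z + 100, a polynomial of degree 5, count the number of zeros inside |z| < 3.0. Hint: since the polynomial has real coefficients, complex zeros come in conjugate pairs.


The zeros of p are: (1 + 2i), (1 - 2i), -4, (-2 + 1i), (-2 - 1i).
Their magnitudes are: 2.236, 2.236, 4, 2.236, 2.236.
Zeros with |z| < R = 3.0: (1 + 2i), (1 - 2i), (-2 + 1i), (-2 - 1i).
Count = 4.
By the argument principle, (1/2πi) ∮_{|z|=R} p'(z)/p(z) dz equals exactly this count.

Number of zeros inside |z| < 3.0: 4.


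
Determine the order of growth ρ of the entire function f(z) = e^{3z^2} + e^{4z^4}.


Each summand is entire of order 2 and 4 respectively (as in the single-exponential case). The order of a sum is at most the max of the orders, so ρ ≤ 4. For the lower bound: on |z|=r choose arg z so that 4z^4 is real positive; then |e^{4z^4}| = e^{4r^4} while |e^{3z^2}| ≤ e^{3r^2} = o(e^{4r^4}). So |f| ≥ e^{4r^4}(1 − o(1)) and ρ ≥ 4. Hence ρ = max(2, 4) = 4.
Therefore ρ = 4.

Order ρ = 4.


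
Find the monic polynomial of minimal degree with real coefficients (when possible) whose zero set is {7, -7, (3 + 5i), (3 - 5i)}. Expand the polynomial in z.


The polynomial is p(z) = ∏_{α ∈ S} (z − α), where S = {7, -7, (3 + 5i), (3 - 5i)}.
Expanding the product yields: p(z) = z^4 -6·z^3 -15·z^2 + 294·z -1666.
Note conjugate pairs combine to real quadratics: (z − (3+5i))(z − (3−5i)) = z² − 6z + 34.
The resulting polynomial has degree 4 and real coefficients as required.

p(z) = z^4 -6·z^3 -15·z^2 + 294·z -1666.


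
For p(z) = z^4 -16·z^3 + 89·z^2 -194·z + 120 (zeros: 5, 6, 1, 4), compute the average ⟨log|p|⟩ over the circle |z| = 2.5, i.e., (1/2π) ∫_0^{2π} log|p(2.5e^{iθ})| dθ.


Zeros: 1, 4, 5, 6; r = 2.5.
Inside |z| < r: 1. Outside (|z| ≥ r): 4, 5, 6.
p(0) = 120, so log|p(0)| = log(120) = 4.7875.
Apply Jensen: I(r) = log|p(0)| + Σ_k log(r/|z_k|), summed over zeros inside |z| < r.
  log(r/|z_k|) for z_k = 1: log(2.5/1) = 0.9163
  Outside zeros (4, 5, 6) contribute nothing to the Jensen sum.
Sum over inside zeros: 0.9163.
I(r) = log|p(0)| + (inside sum) = 4.7875 + 0.9163 = 5.7038.
Note: since some zeros are outside |z| ≤ r, the simplified n·log(r) form does NOT apply — only the inside zeros contribute.

I(r) ≈ 5.7038.


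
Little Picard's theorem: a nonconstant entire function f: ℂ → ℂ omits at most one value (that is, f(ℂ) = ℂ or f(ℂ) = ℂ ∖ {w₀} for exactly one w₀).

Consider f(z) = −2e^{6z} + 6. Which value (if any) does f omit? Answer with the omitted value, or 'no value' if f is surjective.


Little Picard bounds the complement of f(ℂ) to at most one point.
e^{6z} is never zero on ℂ, so -2·e^{6z} takes every value in ℂ ∖ {0}. Adding 6 shifts the range to ℂ ∖ {6}. Thus f omits exactly the value 6.

Omitted value: 6.


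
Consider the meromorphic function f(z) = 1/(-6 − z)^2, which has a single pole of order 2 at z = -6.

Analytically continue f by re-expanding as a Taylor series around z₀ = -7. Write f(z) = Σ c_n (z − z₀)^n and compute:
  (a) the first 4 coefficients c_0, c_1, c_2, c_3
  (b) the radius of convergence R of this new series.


Let w = z − z₀, so z = z₀ + w.
Then -6 − z = -6 − (z₀ + w) = (-6 − z₀) − w = 1 − w.
f(z) = 1/(1 − w)^2 = (1/(1)^2) · (1 − w/(1))^{−2}.
By the binomial series (1−u)^{−2} = Σ_{n≥0} C(n+1, 1) u^n for |u|<1, with u = w/(1):
  c_n = C(n+1, 1) / (1)^(n+2).
  c_0 = 1/(1)^2 = 1.
  c_1 = 2/(1)^3 = 2.
  c_2 = 3/(1)^4 = 3.
  c_3 = 4/(1)^5 = 4.
The series is valid for |w/d| < 1, i.e. |z − z₀| < |d|.
Radius of convergence: R = |-6 − z₀| = |1| = 1 (distance from z₀ to the singularity z = -6).

c_0 = 1, c_1 = 2, c_2 = 3, c_3 = 4; R = 1.


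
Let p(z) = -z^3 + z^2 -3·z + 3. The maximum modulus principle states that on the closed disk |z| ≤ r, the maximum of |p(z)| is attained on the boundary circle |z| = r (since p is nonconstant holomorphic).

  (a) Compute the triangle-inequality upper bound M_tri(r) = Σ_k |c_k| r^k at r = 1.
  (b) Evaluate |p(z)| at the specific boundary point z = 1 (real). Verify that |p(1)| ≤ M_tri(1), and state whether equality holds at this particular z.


Coefficients: c_0 = 3, c_1 = -3, c_2 = 1, c_3 = -1. Radius r = 1.
Part (a). Triangle bound: M_tri(r) = Σ_k |c_k| r^k
  = |3|·1^0 + |-3|·1^1 + |1|·1^2 + |-1|·1^3
  = 3 + 3 + 1 + 1 = 8.
This bounds M(r) := max_{|z|=r} |p(z)| from above; equality holds iff all terms c_k z^k can be made to align in phase at a single z on |z|=r.
Part (b). At z = 1 (real, on the circle |z| = r):
  p(1) = (3)·1^0 + (-3)·1^1 + (1)·1^2 + (-1)·1^3 = 0.
  |p(1)| = 0.
Check: |p(1)| = 0 ≤ 8 = M_tri(1). ✓ Equality does not hold at z = 1 (the coefficients have mixed signs, so the terms do not all align in phase there).

M_tri(1) = 8; |p(1)| = 0; equality at z=1: no.


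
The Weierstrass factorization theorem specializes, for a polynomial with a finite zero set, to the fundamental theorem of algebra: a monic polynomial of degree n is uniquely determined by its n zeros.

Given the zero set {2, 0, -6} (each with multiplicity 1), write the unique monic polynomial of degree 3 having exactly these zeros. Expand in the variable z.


The polynomial is p(z) = ∏_{α ∈ S} (z − α), where S = {2, 0, -6}.
Expanding the product yields: p(z) = z^3 + 4·z^2 -12·z.
The resulting polynomial has degree 3 and real coefficients as required.

p(z) = z^3 + 4·z^2 -12·z.


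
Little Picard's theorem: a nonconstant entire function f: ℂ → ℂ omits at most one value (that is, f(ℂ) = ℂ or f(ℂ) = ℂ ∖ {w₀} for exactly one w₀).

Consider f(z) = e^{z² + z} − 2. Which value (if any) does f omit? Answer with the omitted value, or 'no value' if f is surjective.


Little Picard bounds the complement of f(ℂ) to at most one point.
The exponent g(z) = z² + z is a nonconstant polynomial, hence surjective onto ℂ. So e^{g(z)} takes every value in {e^w : w ∈ ℂ} = ℂ ∖ {0}. Adding -2 shifts the range to ℂ ∖ {-2}. f omits exactly -2.

Omitted value: -2.


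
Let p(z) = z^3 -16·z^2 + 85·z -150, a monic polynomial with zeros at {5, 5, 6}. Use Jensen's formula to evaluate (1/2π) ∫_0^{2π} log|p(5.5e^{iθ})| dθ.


Zeros: 5, 5, 6; r = 5.5.
Inside |z| < r: 5, 5. Outside (|z| ≥ r): 6.
p(0) = -150, so log|p(0)| = log(150) = 5.0106.
Apply Jensen: I(r) = log|p(0)| + Σ_k log(r/|z_k|), summed over zeros inside |z| < r.
  log(r/|z_k|) for z_k = 5: log(5.5/5) = 0.0953
  log(r/|z_k|) for z_k = 5: log(5.5/5) = 0.0953
  Outside zeros (6) contribute nothing to the Jensen sum.
Sum over inside zeros: 0.1906.
I(r) = log|p(0)| + (inside sum) = 5.0106 + 0.1906 = 5.2013.
Note: since some zeros are outside |z| ≤ r, the simplified n·log(r) form does NOT apply — only the inside zeros contribute.

I(r) ≈ 5.2013.


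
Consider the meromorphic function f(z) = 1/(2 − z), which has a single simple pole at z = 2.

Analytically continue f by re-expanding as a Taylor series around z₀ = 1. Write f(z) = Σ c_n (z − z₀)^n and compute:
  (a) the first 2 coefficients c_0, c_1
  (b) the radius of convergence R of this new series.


Let w = z − z₀, so z = z₀ + w.
Then 2 − z = 2 − (z₀ + w) = (2 − z₀) − w = 1 − w.
f(z) = 1/(1 − w) = (1/(1)) · 1/(1 − w/(1)) = Σ_{n≥0} w^n / (1)^(n+1).
So c_n = 1/(1)^(n+1):
  c_0 = 1/(1)^1 = 1.
  c_1 = 1/(1)^2 = 1.
The series is valid for |w/d| < 1, i.e. |z − z₀| < |d|.
Radius of convergence: R = |2 − z₀| = |1| = 1 (distance from z₀ to the singularity z = 2).

c_0 = 1, c_1 = 1; R = 1.


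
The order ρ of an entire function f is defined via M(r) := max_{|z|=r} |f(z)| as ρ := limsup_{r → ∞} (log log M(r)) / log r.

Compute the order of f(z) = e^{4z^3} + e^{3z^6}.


Each summand is entire of order 3 and 6 respectively (as in the single-exponential case). The order of a sum is at most the max of the orders, so ρ ≤ 6. For the lower bound: on |z|=r choose arg z so that 3z^6 is real positive; then |e^{3z^6}| = e^{3r^6} while |e^{4z^3}| ≤ e^{4r^3} = o(e^{3r^6}). So |f| ≥ e^{3r^6}(1 − o(1)) and ρ ≥ 6. Hence ρ = max(3, 6) = 6.
Therefore ρ = 6.

Order ρ = 6.


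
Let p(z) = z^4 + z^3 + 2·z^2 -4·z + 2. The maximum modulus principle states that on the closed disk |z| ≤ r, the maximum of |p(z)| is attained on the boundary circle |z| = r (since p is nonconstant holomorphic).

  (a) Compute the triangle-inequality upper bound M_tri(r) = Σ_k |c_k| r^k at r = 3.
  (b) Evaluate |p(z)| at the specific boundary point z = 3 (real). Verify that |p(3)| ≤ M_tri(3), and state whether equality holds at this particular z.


Coefficients: c_0 = 2, c_1 = -4, c_2 = 2, c_3 = 1, c_4 = 1. Radius r = 3.
Part (a). Triangle bound: M_tri(r) = Σ_k |c_k| r^k
  = |2|·3^0 + |-4|·3^1 + |2|·3^2 + |1|·3^3 + |1|·3^4
  = 2 + 12 + 18 + 27 + 81 = 140.
This bounds M(r) := max_{|z|=r} |p(z)| from above; equality holds iff all terms c_k z^k can be made to align in phase at a single z on |z|=r.
Part (b). At z = 3 (real, on the circle |z| = r):
  p(3) = (2)·3^0 + (-4)·3^1 + (2)·3^2 + (1)·3^3 + (1)·3^4 = 116.
  |p(3)| = 116.
Check: |p(3)| = 116 ≤ 140 = M_tri(3). ✓ Equality does not hold at z = 3 (the coefficients have mixed signs, so the terms do not all align in phase there).

M_tri(3) = 140; |p(3)| = 116; equality at z=3: no.


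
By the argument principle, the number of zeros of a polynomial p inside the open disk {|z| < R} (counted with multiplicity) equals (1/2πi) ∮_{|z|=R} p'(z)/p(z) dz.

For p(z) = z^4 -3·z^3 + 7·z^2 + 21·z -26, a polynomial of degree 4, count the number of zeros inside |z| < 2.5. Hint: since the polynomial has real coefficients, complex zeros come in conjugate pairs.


The zeros of p are: -2, 1, (2 + 3i), (2 - 3i).
Their magnitudes are: 2, 1, 3.606, 3.606.
Zeros with |z| < R = 2.5: -2, 1.
Count = 2.
By the argument principle, (1/2πi) ∮_{|z|=R} p'(z)/p(z) dz equals exactly this count.

Number of zeros inside |z| < 2.5: 2.


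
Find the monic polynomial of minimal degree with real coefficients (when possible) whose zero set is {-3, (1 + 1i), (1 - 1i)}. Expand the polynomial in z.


The polynomial is p(z) = ∏_{α ∈ S} (z − α), where S = {-3, (1 + 1i), (1 - 1i)}.
Expanding the product yields: p(z) = z^3 + z^2 -4·z + 6.
Note conjugate pairs combine to real quadratics: (z − (1+1i))(z − (1−1i)) = z² − 2z + 2.
The resulting polynomial has degree 3 and real coefficients as required.

p(z) = z^3 + z^2 -4·z + 6.


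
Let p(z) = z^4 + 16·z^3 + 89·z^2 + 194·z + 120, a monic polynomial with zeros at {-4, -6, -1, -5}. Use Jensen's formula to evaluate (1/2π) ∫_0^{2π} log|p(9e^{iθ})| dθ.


Zeros: -6, -5, -4, -1; r = 9.
Inside |z| < r: -6, -5, -4, -1. Outside (|z| ≥ r): ∅.
p(0) = 120, so log|p(0)| = log(120) = 4.7875.
Apply Jensen: I(r) = log|p(0)| + Σ_k log(r/|z_k|), summed over zeros inside |z| < r.
  log(r/|z_k|) for z_k = -4: log(9/4) = 0.8109
  log(r/|z_k|) for z_k = -6: log(9/6) = 0.4055
  log(r/|z_k|) for z_k = -1: log(9/1) = 2.1972
  log(r/|z_k|) for z_k = -5: log(9/5) = 0.5878
Sum over inside zeros: 4.0014.
I(r) = log|p(0)| + (inside sum) = 4.7875 + 4.0014 = 8.7889.
Closed form (all zeros inside, monic): I(r) = n·log(r) = 4·log(9) = 8.7889. ✓

I(r) ≈ 8.7889.


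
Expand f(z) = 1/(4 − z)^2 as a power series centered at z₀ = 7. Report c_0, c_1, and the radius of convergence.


Let w = z − z₀, so z = z₀ + w.
Then 4 − z = 4 − (z₀ + w) = (4 − z₀) − w = -3 − w.
f(z) = 1/(-3 − w)^2 = (1/(-3)^2) · (1 − w/(-3))^{−2}.
By the binomial series (1−u)^{−2} = Σ_{n≥0} C(n+1, 1) u^n for |u|<1, with u = w/(-3):
  c_n = C(n+1, 1) / (-3)^(n+2).
  c_0 = 1/(-3)^2 = 1/9.
  c_1 = 2/(-3)^3 = -2/27.
The series is valid for |w/d| < 1, i.e. |z − z₀| < |d|.
Radius of convergence: R = |4 − z₀| = |-3| = 3 (distance from z₀ to the singularity z = 4).

c_0 = 1/9, c_1 = -2/27; R = 3.


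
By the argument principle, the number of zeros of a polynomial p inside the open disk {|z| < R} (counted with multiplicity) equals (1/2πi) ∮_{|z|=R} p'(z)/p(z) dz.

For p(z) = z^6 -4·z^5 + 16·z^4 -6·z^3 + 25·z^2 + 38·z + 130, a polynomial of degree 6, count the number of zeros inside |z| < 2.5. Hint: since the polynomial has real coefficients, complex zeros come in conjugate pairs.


The zeros of p are: (1 + 2i), (1 - 2i), (-1 + 1i), (-1 - 1i), (2 + 3i), (2 - 3i).
Their magnitudes are: 2.236, 2.236, 1.414, 1.414, 3.606, 3.606.
Zeros with |z| < R = 2.5: (1 + 2i), (1 - 2i), (-1 + 1i), (-1 - 1i).
Count = 4.
By the argument principle, (1/2πi) ∮_{|z|=R} p'(z)/p(z) dz equals exactly this count.

Number of zeros inside |z| < 2.5: 4.


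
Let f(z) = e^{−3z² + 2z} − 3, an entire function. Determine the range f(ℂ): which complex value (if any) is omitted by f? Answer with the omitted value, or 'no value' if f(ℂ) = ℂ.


Little Picard bounds the complement of f(ℂ) to at most one point.
The exponent g(z) = −3z² + 2z is a nonconstant polynomial, hence surjective onto ℂ. So e^{g(z)} takes every value in {e^w : w ∈ ℂ} = ℂ ∖ {0}. Adding -3 shifts the range to ℂ ∖ {-3}. f omits exactly -3.

Omitted value: -3.


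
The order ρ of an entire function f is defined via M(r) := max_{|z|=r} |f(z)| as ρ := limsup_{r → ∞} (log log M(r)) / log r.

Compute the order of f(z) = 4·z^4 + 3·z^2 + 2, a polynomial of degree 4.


|f(z)| ≤ Σ|c_k|·r^k = O(r^4) as r → ∞. Polynomial growth is O(e^{r^ε}) for every ε > 0 (since r^4/e^{r^ε} → 0), so ρ ≤ ε for all ε > 0, i.e. ρ = 0. Every nonconstant polynomial has order 0.
Therefore ρ = 0.

Order ρ = 0.


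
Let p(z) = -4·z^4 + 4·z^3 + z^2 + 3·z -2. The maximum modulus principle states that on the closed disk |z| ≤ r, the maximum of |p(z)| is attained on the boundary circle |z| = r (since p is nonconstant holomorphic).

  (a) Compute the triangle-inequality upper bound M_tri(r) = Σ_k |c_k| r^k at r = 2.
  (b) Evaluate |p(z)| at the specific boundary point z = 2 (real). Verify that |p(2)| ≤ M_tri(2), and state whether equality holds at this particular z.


Coefficients: c_0 = -2, c_1 = 3, c_2 = 1, c_3 = 4, c_4 = -4. Radius r = 2.
Part (a). Triangle bound: M_tri(r) = Σ_k |c_k| r^k
  = |-2|·2^0 + |3|·2^1 + |1|·2^2 + |4|·2^3 + |-4|·2^4
  = 2 + 6 + 4 + 32 + 64 = 108.
This bounds M(r) := max_{|z|=r} |p(z)| from above; equality holds iff all terms c_k z^k can be made to align in phase at a single z on |z|=r.
Part (b). At z = 2 (real, on the circle |z| = r):
  p(2) = (-2)·2^0 + (3)·2^1 + (1)·2^2 + (4)·2^3 + (-4)·2^4 = -24.
  |p(2)| = 24.
Check: |p(2)| = 24 ≤ 108 = M_tri(2). ✓ Equality does not hold at z = 2 (the coefficients have mixed signs, so the terms do not all align in phase there).

M_tri(2) = 108; |p(2)| = 24; equality at z=2: no.


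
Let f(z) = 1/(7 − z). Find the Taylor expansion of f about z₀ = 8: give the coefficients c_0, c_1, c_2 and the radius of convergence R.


Let w = z − z₀, so z = z₀ + w.
Then 7 − z = 7 − (z₀ + w) = (7 − z₀) − w = -1 − w.
f(z) = 1/(-1 − w) = (1/(-1)) · 1/(1 − w/(-1)) = Σ_{n≥0} w^n / (-1)^(n+1).
So c_n = 1/(-1)^(n+1):
  c_0 = 1/(-1)^1 = -1.
  c_1 = 1/(-1)^2 = 1.
  c_2 = 1/(-1)^3 = -1.
The series is valid for |w/d| < 1, i.e. |z − z₀| < |d|.
Radius of convergence: R = |7 − z₀| = |-1| = 1 (distance from z₀ to the singularity z = 7).

c_0 = -1, c_1 = 1, c_2 = -1; R = 1.


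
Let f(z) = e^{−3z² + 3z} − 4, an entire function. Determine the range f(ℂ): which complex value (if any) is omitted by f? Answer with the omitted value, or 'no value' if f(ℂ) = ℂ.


Little Picard bounds the complement of f(ℂ) to at most one point.
The exponent g(z) = −3z² + 3z is a nonconstant polynomial, hence surjective onto ℂ. So e^{g(z)} takes every value in {e^w : w ∈ ℂ} = ℂ ∖ {0}. Adding -4 shifts the range to ℂ ∖ {-4}. f omits exactly -4.

Omitted value: -4.


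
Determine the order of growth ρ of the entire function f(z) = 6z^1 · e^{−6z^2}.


M(r) = max_{|z|=r} |6|·|z|^1·|e^{−6z^2}| = 6·r^1 · e^{6r^2} (the factors attain their maxima compatibly on |z|=r). Then log M(r) = log 6 + 1·log r + 6r^2, dominated by the last term, so log log M(r) ~ 2·log r. The polynomial factor 6z^1 contributes only a log r term and does not affect the order. ρ = 2.
Therefore ρ = 2.

Order ρ = 2.


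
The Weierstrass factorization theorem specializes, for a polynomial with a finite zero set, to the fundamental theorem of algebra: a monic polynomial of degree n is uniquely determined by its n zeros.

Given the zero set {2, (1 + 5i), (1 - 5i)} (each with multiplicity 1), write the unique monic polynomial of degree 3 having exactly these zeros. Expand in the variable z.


The polynomial is p(z) = ∏_{α ∈ S} (z − α), where S = {2, (1 + 5i), (1 - 5i)}.
Expanding the product yields: p(z) = z^3 -4·z^2 + 30·z -52.
Note conjugate pairs combine to real quadratics: (z − (1+5i))(z − (1−5i)) = z² − 2z + 26.
The resulting polynomial has degree 3 and real coefficients as required.

p(z) = z^3 -4·z^2 + 30·z -52.


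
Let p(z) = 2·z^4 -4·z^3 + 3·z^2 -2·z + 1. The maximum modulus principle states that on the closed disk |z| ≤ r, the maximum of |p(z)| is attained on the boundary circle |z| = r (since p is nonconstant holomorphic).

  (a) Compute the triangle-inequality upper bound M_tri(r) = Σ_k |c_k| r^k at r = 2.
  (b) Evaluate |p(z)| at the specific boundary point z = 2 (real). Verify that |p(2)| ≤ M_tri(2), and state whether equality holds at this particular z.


Coefficients: c_0 = 1, c_1 = -2, c_2 = 3, c_3 = -4, c_4 = 2. Radius r = 2.
Part (a). Triangle bound: M_tri(r) = Σ_k |c_k| r^k
  = |1|·2^0 + |-2|·2^1 + |3|·2^2 + |-4|·2^3 + |2|·2^4
  = 1 + 4 + 12 + 32 + 32 = 81.
This bounds M(r) := max_{|z|=r} |p(z)| from above; equality holds iff all terms c_k z^k can be made to align in phase at a single z on |z|=r.
Part (b). At z = 2 (real, on the circle |z| = r):
  p(2) = (1)·2^0 + (-2)·2^1 + (3)·2^2 + (-4)·2^3 + (2)·2^4 = 9.
  |p(2)| = 9.
Check: |p(2)| = 9 ≤ 81 = M_tri(2). ✓ Equality does not hold at z = 2 (the coefficients have mixed signs, so the terms do not all align in phase there).

M_tri(2) = 81; |p(2)| = 9; equality at z=2: no.


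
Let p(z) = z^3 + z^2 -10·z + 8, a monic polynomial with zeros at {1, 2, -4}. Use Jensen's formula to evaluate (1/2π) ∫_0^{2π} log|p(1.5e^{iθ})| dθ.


Zeros: -4, 1, 2; r = 1.5.
Inside |z| < r: 1. Outside (|z| ≥ r): -4, 2.
p(0) = 8, so log|p(0)| = log(8) = 2.0794.
Apply Jensen: I(r) = log|p(0)| + Σ_k log(r/|z_k|), summed over zeros inside |z| < r.
  log(r/|z_k|) for z_k = 1: log(1.5/1) = 0.4055
  Outside zeros (-4, 2) contribute nothing to the Jensen sum.
Sum over inside zeros: 0.4055.
I(r) = log|p(0)| + (inside sum) = 2.0794 + 0.4055 = 2.4849.
Note: since some zeros are outside |z| ≤ r, the simplified n·log(r) form does NOT apply — only the inside zeros contribute.

I(r) ≈ 2.4849.


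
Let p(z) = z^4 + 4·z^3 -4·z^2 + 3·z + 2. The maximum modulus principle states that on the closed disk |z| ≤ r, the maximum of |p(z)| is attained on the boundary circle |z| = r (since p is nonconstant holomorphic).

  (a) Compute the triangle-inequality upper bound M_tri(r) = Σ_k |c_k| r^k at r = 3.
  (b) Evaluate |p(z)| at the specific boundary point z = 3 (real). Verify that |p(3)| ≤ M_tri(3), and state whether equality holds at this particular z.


Coefficients: c_0 = 2, c_1 = 3, c_2 = -4, c_3 = 4, c_4 = 1. Radius r = 3.
Part (a). Triangle bound: M_tri(r) = Σ_k |c_k| r^k
  = |2|·3^0 + |3|·3^1 + |-4|·3^2 + |4|·3^3 + |1|·3^4
  = 2 + 9 + 36 + 108 + 81 = 236.
This bounds M(r) := max_{|z|=r} |p(z)| from above; equality holds iff all terms c_k z^k can be made to align in phase at a single z on |z|=r.
Part (b). At z = 3 (real, on the circle |z| = r):
  p(3) = (2)·3^0 + (3)·3^1 + (-4)·3^2 + (4)·3^3 + (1)·3^4 = 164.
  |p(3)| = 164.
Check: |p(3)| = 164 ≤ 236 = M_tri(3). ✓ Equality does not hold at z = 3 (the coefficients have mixed signs, so the terms do not all align in phase there).

M_tri(3) = 236; |p(3)| = 164; equality at z=3: no.


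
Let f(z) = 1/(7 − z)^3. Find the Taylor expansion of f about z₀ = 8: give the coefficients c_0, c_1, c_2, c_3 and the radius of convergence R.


Let w = z − z₀, so z = z₀ + w.
Then 7 − z = 7 − (z₀ + w) = (7 − z₀) − w = -1 − w.
f(z) = 1/(-1 − w)^3 = (1/(-1)^3) · (1 − w/(-1))^{−3}.
By the binomial series (1−u)^{−3} = Σ_{n≥0} C(n+2, 2) u^n for |u|<1, with u = w/(-1):
  c_n = C(n+2, 2) / (-1)^(n+3).
  c_0 = 1/(-1)^3 = -1.
  c_1 = 3/(-1)^4 = 3.
  c_2 = 6/(-1)^5 = -6.
  c_3 = 10/(-1)^6 = 10.
The series is valid for |w/d| < 1, i.e. |z − z₀| < |d|.
Radius of convergence: R = |7 − z₀| = |-1| = 1 (distance from z₀ to the singularity z = 7).

c_0 = -1, c_1 = 3, c_2 = -6, c_3 = 10; R = 1.


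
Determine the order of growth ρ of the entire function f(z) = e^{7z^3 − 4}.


|e^{7z^3 − 4}| = e^{Re(7·z^3) + -4} ≤ e^{7|z|^3 + -4} = e^{7r^3 + -4} on |z| = r, so ρ ≤ 3. Choosing z on |z|=r so that 7·z^3 is real positive (always possible by picking arg z appropriately) gives |f(z)| = e^{7r^3 + -4}, matching the bound. The additive constant -4 does not affect log log M(r) ~ 3·log r. Hence ρ = 3.
Therefore ρ = 3.

Order ρ = 3.


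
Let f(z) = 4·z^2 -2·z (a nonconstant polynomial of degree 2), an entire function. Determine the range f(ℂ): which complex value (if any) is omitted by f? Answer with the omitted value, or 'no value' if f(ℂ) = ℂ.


Little Picard bounds the complement of f(ℂ) to at most one point.
For every w ∈ ℂ, the equation p(z) − w = 0 is a nonconstant polynomial in z and hence has at least one root by the fundamental theorem of algebra. So p is surjective onto ℂ, omitting no value.

Omitted value: no value.
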